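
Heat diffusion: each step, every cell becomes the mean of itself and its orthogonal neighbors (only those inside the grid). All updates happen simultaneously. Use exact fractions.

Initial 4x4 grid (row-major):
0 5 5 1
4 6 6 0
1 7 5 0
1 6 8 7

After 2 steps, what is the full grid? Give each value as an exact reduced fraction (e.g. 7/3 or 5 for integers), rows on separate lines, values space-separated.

Answer: 13/4 337/80 293/80 8/3
73/20 87/20 106/25 223/80
41/12 491/100 241/50 299/80
137/36 59/12 111/20 29/6

Derivation:
After step 1:
  3 4 17/4 2
  11/4 28/5 22/5 7/4
  13/4 5 26/5 3
  8/3 11/2 13/2 5
After step 2:
  13/4 337/80 293/80 8/3
  73/20 87/20 106/25 223/80
  41/12 491/100 241/50 299/80
  137/36 59/12 111/20 29/6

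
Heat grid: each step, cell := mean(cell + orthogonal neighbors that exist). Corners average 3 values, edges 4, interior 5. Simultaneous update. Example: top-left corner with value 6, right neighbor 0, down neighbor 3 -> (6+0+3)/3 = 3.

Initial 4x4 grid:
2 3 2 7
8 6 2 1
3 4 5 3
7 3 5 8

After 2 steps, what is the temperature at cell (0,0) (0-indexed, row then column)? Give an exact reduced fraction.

Step 1: cell (0,0) = 13/3
Step 2: cell (0,0) = 37/9
Full grid after step 2:
  37/9 941/240 797/240 121/36
  1151/240 4 367/100 421/120
  1127/240 457/100 207/50 499/120
  175/36 139/30 287/60 89/18

Answer: 37/9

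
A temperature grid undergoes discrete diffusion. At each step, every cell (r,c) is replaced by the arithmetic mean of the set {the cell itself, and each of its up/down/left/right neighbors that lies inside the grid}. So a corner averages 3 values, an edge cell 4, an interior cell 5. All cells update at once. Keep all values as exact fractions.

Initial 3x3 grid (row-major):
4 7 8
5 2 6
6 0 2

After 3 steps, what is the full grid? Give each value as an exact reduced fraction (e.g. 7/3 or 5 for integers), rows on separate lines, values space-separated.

Answer: 1055/216 14417/2880 745/144
4039/960 2587/600 6281/1440
1583/432 5041/1440 395/108

Derivation:
After step 1:
  16/3 21/4 7
  17/4 4 9/2
  11/3 5/2 8/3
After step 2:
  89/18 259/48 67/12
  69/16 41/10 109/24
  125/36 77/24 29/9
After step 3:
  1055/216 14417/2880 745/144
  4039/960 2587/600 6281/1440
  1583/432 5041/1440 395/108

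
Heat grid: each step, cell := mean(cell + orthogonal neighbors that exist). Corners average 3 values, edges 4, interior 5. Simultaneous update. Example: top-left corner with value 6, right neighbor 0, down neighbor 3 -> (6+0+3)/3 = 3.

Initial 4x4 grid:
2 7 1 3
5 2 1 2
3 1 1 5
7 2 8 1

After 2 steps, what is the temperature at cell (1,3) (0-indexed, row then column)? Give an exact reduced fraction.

Step 1: cell (1,3) = 11/4
Step 2: cell (1,3) = 21/10
Full grid after step 2:
  32/9 52/15 47/20 31/12
  223/60 62/25 271/100 21/10
  16/5 167/50 233/100 193/60
  25/6 133/40 461/120 119/36

Answer: 21/10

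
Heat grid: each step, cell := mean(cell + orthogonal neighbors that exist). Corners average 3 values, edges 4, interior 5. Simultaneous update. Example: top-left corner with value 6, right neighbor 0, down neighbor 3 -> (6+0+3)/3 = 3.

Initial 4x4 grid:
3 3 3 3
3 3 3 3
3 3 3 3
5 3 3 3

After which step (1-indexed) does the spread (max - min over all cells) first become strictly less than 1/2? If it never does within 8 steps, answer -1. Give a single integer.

Step 1: max=11/3, min=3, spread=2/3
Step 2: max=32/9, min=3, spread=5/9
Step 3: max=365/108, min=3, spread=41/108
  -> spread < 1/2 first at step 3
Step 4: max=10763/3240, min=3, spread=1043/3240
Step 5: max=317153/97200, min=3, spread=25553/97200
Step 6: max=9419459/2916000, min=27079/9000, spread=645863/2916000
Step 7: max=280081691/87480000, min=180971/60000, spread=16225973/87480000
Step 8: max=8350677983/2624400000, min=81701/27000, spread=409340783/2624400000

Answer: 3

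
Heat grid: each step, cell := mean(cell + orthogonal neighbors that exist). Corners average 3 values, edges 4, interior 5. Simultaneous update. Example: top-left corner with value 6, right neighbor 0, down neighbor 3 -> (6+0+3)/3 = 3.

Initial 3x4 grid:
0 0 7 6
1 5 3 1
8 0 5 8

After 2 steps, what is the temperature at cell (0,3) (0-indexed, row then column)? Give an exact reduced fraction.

Answer: 79/18

Derivation:
Step 1: cell (0,3) = 14/3
Step 2: cell (0,3) = 79/18
Full grid after step 2:
  41/18 137/60 119/30 79/18
  259/120 17/5 37/10 541/120
  11/3 133/40 521/120 79/18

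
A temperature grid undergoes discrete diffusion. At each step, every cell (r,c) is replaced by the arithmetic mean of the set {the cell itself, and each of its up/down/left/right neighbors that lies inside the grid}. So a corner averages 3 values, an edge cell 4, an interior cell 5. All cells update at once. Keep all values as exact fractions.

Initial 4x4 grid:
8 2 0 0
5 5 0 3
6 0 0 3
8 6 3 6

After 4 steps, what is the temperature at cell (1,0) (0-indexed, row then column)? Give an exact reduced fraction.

Step 1: cell (1,0) = 6
Step 2: cell (1,0) = 363/80
Step 3: cell (1,0) = 10853/2400
Step 4: cell (1,0) = 293207/72000
Full grid after step 4:
  21397/5400 220237/72000 17389/8000 11813/7200
  293207/72000 2527/750 45243/20000 2977/1500
  962941/216000 651019/180000 29319/10000 22381/9000
  58673/12960 440813/108000 13251/4000 33097/10800

Answer: 293207/72000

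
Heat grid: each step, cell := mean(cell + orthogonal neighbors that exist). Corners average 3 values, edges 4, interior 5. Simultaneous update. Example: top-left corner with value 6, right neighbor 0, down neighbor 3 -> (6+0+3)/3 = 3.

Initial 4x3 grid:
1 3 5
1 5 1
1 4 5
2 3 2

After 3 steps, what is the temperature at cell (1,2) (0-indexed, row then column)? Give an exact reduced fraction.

Answer: 4009/1200

Derivation:
Step 1: cell (1,2) = 4
Step 2: cell (1,2) = 16/5
Step 3: cell (1,2) = 4009/1200
Full grid after step 3:
  2609/1080 21259/7200 1133/360
  9077/3600 8441/3000 4009/1200
  2879/1200 17777/6000 11287/3600
  1817/720 39703/14400 6791/2160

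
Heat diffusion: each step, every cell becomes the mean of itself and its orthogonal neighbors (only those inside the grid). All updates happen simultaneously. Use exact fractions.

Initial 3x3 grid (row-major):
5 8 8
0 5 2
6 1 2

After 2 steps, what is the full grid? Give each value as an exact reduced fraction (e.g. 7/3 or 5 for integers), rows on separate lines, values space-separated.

After step 1:
  13/3 13/2 6
  4 16/5 17/4
  7/3 7/2 5/3
After step 2:
  89/18 601/120 67/12
  52/15 429/100 907/240
  59/18 107/40 113/36

Answer: 89/18 601/120 67/12
52/15 429/100 907/240
59/18 107/40 113/36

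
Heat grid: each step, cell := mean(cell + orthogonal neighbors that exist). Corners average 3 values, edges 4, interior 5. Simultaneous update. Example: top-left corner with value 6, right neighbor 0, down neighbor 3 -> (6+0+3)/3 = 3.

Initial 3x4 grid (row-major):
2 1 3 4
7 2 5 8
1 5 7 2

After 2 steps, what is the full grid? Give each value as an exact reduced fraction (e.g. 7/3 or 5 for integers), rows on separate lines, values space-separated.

After step 1:
  10/3 2 13/4 5
  3 4 5 19/4
  13/3 15/4 19/4 17/3
After step 2:
  25/9 151/48 61/16 13/3
  11/3 71/20 87/20 245/48
  133/36 101/24 115/24 91/18

Answer: 25/9 151/48 61/16 13/3
11/3 71/20 87/20 245/48
133/36 101/24 115/24 91/18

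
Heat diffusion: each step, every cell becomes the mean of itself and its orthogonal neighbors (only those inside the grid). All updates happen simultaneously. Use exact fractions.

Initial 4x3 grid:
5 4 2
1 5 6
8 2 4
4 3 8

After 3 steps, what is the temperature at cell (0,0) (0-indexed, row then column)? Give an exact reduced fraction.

Step 1: cell (0,0) = 10/3
Step 2: cell (0,0) = 145/36
Step 3: cell (0,0) = 4183/1080
Full grid after step 3:
  4183/1080 361/90 2887/720
  2981/720 4849/1200 2059/480
  253/60 111/25 713/160
  3233/720 4307/960 563/120

Answer: 4183/1080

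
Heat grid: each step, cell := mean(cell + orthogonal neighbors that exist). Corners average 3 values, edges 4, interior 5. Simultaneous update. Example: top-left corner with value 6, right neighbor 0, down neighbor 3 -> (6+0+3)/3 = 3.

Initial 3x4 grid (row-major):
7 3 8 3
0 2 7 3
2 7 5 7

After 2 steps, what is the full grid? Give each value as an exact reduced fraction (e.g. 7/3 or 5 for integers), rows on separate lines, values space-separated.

After step 1:
  10/3 5 21/4 14/3
  11/4 19/5 5 5
  3 4 13/2 5
After step 2:
  133/36 1043/240 239/48 179/36
  773/240 411/100 511/100 59/12
  13/4 173/40 41/8 11/2

Answer: 133/36 1043/240 239/48 179/36
773/240 411/100 511/100 59/12
13/4 173/40 41/8 11/2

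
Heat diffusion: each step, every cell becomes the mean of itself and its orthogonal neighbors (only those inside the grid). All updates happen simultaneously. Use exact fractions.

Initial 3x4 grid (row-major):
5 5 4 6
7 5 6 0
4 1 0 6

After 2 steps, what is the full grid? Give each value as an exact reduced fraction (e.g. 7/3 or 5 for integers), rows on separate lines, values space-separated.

Answer: 47/9 307/60 49/12 157/36
1183/240 203/50 104/25 77/24
47/12 291/80 43/16 13/4

Derivation:
After step 1:
  17/3 19/4 21/4 10/3
  21/4 24/5 3 9/2
  4 5/2 13/4 2
After step 2:
  47/9 307/60 49/12 157/36
  1183/240 203/50 104/25 77/24
  47/12 291/80 43/16 13/4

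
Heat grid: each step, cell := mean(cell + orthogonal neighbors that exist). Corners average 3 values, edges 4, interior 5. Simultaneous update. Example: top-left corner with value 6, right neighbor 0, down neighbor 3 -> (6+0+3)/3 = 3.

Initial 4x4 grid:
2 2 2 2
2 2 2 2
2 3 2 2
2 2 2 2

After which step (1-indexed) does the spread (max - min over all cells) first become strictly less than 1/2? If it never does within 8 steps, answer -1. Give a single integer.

Step 1: max=9/4, min=2, spread=1/4
  -> spread < 1/2 first at step 1
Step 2: max=111/50, min=2, spread=11/50
Step 3: max=5167/2400, min=2, spread=367/2400
Step 4: max=23171/10800, min=1213/600, spread=1337/10800
Step 5: max=689669/324000, min=36469/18000, spread=33227/324000
Step 6: max=20654327/9720000, min=220049/108000, spread=849917/9720000
Step 7: max=616914347/291600000, min=3308533/1620000, spread=21378407/291600000
Step 8: max=18462462371/8748000000, min=995688343/486000000, spread=540072197/8748000000

Answer: 1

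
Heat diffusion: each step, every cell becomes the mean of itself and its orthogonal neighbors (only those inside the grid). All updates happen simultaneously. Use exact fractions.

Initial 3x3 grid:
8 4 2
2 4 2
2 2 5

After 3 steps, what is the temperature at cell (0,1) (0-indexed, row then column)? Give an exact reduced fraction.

Step 1: cell (0,1) = 9/2
Step 2: cell (0,1) = 439/120
Step 3: cell (0,1) = 27143/7200
Full grid after step 3:
  4109/1080 27143/7200 7243/2160
  12959/3600 4883/1500 47261/14400
  737/240 5029/1600 1063/360

Answer: 27143/7200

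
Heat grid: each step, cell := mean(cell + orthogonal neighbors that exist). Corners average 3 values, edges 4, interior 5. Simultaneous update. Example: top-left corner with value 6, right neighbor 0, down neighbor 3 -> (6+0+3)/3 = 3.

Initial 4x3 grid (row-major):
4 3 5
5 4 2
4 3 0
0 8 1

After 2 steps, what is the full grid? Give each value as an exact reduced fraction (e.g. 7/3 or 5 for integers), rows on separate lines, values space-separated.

After step 1:
  4 4 10/3
  17/4 17/5 11/4
  3 19/5 3/2
  4 3 3
After step 2:
  49/12 221/60 121/36
  293/80 91/25 659/240
  301/80 147/50 221/80
  10/3 69/20 5/2

Answer: 49/12 221/60 121/36
293/80 91/25 659/240
301/80 147/50 221/80
10/3 69/20 5/2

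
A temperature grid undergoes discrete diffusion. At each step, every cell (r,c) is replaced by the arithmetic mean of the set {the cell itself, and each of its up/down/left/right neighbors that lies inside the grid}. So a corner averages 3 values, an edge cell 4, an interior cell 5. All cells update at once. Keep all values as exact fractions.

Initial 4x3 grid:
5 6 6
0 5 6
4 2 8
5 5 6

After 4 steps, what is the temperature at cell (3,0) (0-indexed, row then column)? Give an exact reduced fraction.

Step 1: cell (3,0) = 14/3
Step 2: cell (3,0) = 143/36
Step 3: cell (3,0) = 9343/2160
Step 4: cell (3,0) = 139493/32400
Full grid after step 4:
  70909/16200 2042489/432000 1571/300
  898477/216000 853981/180000 369409/72000
  921577/216000 276827/60000 1124327/216000
  139493/32400 690563/144000 165343/32400

Answer: 139493/32400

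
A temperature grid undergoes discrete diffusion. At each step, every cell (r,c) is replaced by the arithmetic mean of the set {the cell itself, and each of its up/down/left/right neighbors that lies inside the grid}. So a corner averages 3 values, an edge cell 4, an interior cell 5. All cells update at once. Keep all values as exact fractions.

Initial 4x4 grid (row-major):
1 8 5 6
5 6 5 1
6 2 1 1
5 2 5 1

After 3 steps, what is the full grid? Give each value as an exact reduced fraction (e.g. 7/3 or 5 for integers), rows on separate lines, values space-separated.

After step 1:
  14/3 5 6 4
  9/2 26/5 18/5 13/4
  9/2 17/5 14/5 1
  13/3 7/2 9/4 7/3
After step 2:
  85/18 313/60 93/20 53/12
  283/60 217/50 417/100 237/80
  251/60 97/25 261/100 563/240
  37/9 809/240 653/240 67/36
After step 3:
  1319/270 4259/900 346/75 2887/720
  8083/1800 6697/1500 7493/2000 2779/800
  7601/1800 22061/6000 2359/750 17603/7200
  8399/2160 25349/7200 19013/7200 1247/540

Answer: 1319/270 4259/900 346/75 2887/720
8083/1800 6697/1500 7493/2000 2779/800
7601/1800 22061/6000 2359/750 17603/7200
8399/2160 25349/7200 19013/7200 1247/540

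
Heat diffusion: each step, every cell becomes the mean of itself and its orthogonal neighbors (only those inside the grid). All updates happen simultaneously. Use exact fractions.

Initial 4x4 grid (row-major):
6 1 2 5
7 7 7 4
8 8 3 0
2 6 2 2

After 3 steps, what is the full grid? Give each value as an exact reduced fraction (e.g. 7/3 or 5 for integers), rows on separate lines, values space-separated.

After step 1:
  14/3 4 15/4 11/3
  7 6 23/5 4
  25/4 32/5 4 9/4
  16/3 9/2 13/4 4/3
After step 2:
  47/9 221/48 961/240 137/36
  287/48 28/5 447/100 871/240
  1499/240 543/100 41/10 139/48
  193/36 1169/240 157/48 41/18
After step 3:
  569/108 1399/288 30391/7200 2059/540
  8297/1440 313/60 6541/1500 26641/7200
  41429/7200 3937/750 121/30 929/288
  1483/270 34079/7200 5227/1440 76/27

Answer: 569/108 1399/288 30391/7200 2059/540
8297/1440 313/60 6541/1500 26641/7200
41429/7200 3937/750 121/30 929/288
1483/270 34079/7200 5227/1440 76/27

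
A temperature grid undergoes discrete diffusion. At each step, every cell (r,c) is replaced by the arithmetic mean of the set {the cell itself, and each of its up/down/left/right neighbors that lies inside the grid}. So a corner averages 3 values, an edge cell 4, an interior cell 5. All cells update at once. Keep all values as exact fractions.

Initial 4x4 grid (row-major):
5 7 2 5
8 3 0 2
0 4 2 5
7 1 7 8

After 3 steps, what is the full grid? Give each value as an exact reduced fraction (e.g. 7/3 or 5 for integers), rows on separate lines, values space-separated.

Answer: 5267/1080 28987/7200 8561/2400 559/180
29827/7200 2413/600 1593/500 8291/2400
1171/288 1294/375 11789/3000 28369/7200
98/27 5873/1440 30109/7200 5183/1080

Derivation:
After step 1:
  20/3 17/4 7/2 3
  4 22/5 9/5 3
  19/4 2 18/5 17/4
  8/3 19/4 9/2 20/3
After step 2:
  179/36 1129/240 251/80 19/6
  1189/240 329/100 163/50 241/80
  161/48 39/10 323/100 1051/240
  73/18 167/48 1171/240 185/36
After step 3:
  5267/1080 28987/7200 8561/2400 559/180
  29827/7200 2413/600 1593/500 8291/2400
  1171/288 1294/375 11789/3000 28369/7200
  98/27 5873/1440 30109/7200 5183/1080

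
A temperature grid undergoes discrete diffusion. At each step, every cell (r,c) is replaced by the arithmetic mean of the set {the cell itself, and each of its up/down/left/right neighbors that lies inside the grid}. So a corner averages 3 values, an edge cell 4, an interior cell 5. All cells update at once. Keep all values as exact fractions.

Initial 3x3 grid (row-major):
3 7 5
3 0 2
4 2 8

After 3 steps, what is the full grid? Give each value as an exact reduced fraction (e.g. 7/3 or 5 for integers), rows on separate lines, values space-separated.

After step 1:
  13/3 15/4 14/3
  5/2 14/5 15/4
  3 7/2 4
After step 2:
  127/36 311/80 73/18
  379/120 163/50 913/240
  3 133/40 15/4
After step 3:
  7613/2160 17677/4800 4229/1080
  23303/7200 3487/1000 53531/14400
  569/180 2667/800 2611/720

Answer: 7613/2160 17677/4800 4229/1080
23303/7200 3487/1000 53531/14400
569/180 2667/800 2611/720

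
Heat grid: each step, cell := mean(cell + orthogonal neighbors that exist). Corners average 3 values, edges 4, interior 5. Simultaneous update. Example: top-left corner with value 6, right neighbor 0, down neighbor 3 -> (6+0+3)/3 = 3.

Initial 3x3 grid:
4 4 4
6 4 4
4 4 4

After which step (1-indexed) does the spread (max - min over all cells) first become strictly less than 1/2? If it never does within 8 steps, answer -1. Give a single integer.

Step 1: max=14/3, min=4, spread=2/3
Step 2: max=547/120, min=4, spread=67/120
Step 3: max=4757/1080, min=407/100, spread=1807/5400
  -> spread < 1/2 first at step 3
Step 4: max=1885963/432000, min=11161/2700, spread=33401/144000
Step 5: max=16781933/3888000, min=1123391/270000, spread=3025513/19440000
Step 6: max=6685726867/1555200000, min=60355949/14400000, spread=53531/497664
Step 7: max=399280925849/93312000000, min=16343116051/3888000000, spread=450953/5971968
Step 8: max=23903783560603/5598720000000, min=1967248610519/466560000000, spread=3799043/71663616

Answer: 3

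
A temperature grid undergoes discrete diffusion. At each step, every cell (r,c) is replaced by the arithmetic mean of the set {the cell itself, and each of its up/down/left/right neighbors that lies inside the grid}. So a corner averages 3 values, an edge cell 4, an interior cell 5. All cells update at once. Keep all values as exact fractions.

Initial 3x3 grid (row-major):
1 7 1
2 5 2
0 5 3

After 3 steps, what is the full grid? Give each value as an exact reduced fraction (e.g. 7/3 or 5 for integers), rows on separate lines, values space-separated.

Answer: 3421/1080 23167/7200 7337/2160
10421/3600 9829/3000 46259/14400
6317/2160 43409/14400 1763/540

Derivation:
After step 1:
  10/3 7/2 10/3
  2 21/5 11/4
  7/3 13/4 10/3
After step 2:
  53/18 431/120 115/36
  89/30 157/50 817/240
  91/36 787/240 28/9
After step 3:
  3421/1080 23167/7200 7337/2160
  10421/3600 9829/3000 46259/14400
  6317/2160 43409/14400 1763/540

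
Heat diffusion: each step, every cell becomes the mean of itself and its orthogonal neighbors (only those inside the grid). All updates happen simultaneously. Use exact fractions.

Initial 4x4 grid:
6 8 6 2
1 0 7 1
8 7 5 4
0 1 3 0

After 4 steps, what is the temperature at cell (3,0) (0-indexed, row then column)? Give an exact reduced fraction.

Step 1: cell (3,0) = 3
Step 2: cell (3,0) = 13/4
Step 3: cell (3,0) = 803/240
Step 4: cell (3,0) = 5093/1440
Full grid after step 4:
  48541/10800 328799/72000 306143/72000 88067/21600
  310559/72000 126361/30000 247117/60000 133529/36000
  91237/24000 231269/60000 7963/2250 369019/108000
  5093/1440 121813/36000 355159/108000 49283/16200

Answer: 5093/1440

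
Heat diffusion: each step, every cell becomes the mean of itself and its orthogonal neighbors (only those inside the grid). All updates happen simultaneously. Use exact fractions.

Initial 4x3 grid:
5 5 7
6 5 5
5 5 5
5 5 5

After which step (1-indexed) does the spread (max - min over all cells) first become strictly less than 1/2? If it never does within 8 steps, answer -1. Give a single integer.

Answer: 3

Derivation:
Step 1: max=17/3, min=5, spread=2/3
Step 2: max=50/9, min=5, spread=5/9
Step 3: max=1469/270, min=121/24, spread=431/1080
  -> spread < 1/2 first at step 3
Step 4: max=349417/64800, min=45631/9000, spread=104369/324000
Step 5: max=20812373/3888000, min=687641/135000, spread=5041561/19440000
Step 6: max=1242617527/233280000, min=165695701/32400000, spread=248042399/1166400000
Step 7: max=74265141293/13996800000, min=4987204267/972000000, spread=12246999241/69984000000
Step 8: max=4442511899287/839808000000, min=600148679731/116640000000, spread=607207026119/4199040000000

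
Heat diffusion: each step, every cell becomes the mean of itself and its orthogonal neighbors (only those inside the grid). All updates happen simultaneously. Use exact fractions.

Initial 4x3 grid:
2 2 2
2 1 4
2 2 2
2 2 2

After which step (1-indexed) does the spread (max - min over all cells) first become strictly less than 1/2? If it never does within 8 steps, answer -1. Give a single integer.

Step 1: max=8/3, min=7/4, spread=11/12
Step 2: max=577/240, min=11/6, spread=137/240
Step 3: max=2441/1080, min=919/480, spread=1493/4320
  -> spread < 1/2 first at step 3
Step 4: max=94607/43200, min=9431/4800, spread=152/675
Step 5: max=3344843/1555200, min=43093/21600, spread=242147/1555200
Step 6: max=82514417/38880000, min=4348409/2160000, spread=848611/7776000
Step 7: max=11804369207/5598720000, min=105009469/51840000, spread=92669311/1119744000
Step 8: max=703815542053/335923200000, min=19007904673/9331200000, spread=781238953/13436928000

Answer: 3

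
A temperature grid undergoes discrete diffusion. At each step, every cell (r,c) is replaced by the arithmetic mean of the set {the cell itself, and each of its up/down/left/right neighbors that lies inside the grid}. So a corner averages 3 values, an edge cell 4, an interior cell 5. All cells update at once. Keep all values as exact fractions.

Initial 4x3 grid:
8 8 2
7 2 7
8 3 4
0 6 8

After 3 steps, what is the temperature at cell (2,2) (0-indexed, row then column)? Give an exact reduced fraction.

Answer: 2417/480

Derivation:
Step 1: cell (2,2) = 11/2
Step 2: cell (2,2) = 397/80
Step 3: cell (2,2) = 2417/480
Full grid after step 3:
  13099/2160 248/45 11389/2160
  1603/288 1609/300 1429/288
  7301/1440 5927/1200 2417/480
  646/135 2801/576 1811/360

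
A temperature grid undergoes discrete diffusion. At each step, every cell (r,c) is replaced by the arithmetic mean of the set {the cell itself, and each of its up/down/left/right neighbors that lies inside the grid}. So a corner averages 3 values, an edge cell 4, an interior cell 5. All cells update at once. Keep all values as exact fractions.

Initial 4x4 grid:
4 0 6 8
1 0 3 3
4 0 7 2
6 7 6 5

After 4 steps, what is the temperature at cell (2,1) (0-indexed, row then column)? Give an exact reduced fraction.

Answer: 160213/45000

Derivation:
Step 1: cell (2,1) = 18/5
Step 2: cell (2,1) = 31/10
Step 3: cell (2,1) = 5587/1500
Step 4: cell (2,1) = 160213/45000
Full grid after step 4:
  160177/64800 598159/216000 780319/216000 65053/16200
  141811/54000 110879/36000 32273/9000 898429/216000
  186793/54000 160213/45000 739517/180000 917957/216000
  2569/648 57877/13500 59237/13500 59467/12960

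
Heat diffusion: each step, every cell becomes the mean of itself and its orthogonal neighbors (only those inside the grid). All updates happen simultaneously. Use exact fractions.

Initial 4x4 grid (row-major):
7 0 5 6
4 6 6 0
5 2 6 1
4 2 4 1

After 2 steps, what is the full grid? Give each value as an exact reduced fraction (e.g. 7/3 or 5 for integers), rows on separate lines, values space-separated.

Answer: 41/9 961/240 1021/240 67/18
991/240 112/25 39/10 811/240
1027/240 367/100 357/100 221/80
125/36 847/240 241/80 29/12

Derivation:
After step 1:
  11/3 9/2 17/4 11/3
  11/2 18/5 23/5 13/4
  15/4 21/5 19/5 2
  11/3 3 13/4 2
After step 2:
  41/9 961/240 1021/240 67/18
  991/240 112/25 39/10 811/240
  1027/240 367/100 357/100 221/80
  125/36 847/240 241/80 29/12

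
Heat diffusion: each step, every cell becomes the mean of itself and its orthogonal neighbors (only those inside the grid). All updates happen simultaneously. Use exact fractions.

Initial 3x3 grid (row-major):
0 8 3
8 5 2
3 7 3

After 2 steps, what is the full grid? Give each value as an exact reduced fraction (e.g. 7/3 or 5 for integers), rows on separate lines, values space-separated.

Answer: 40/9 59/12 139/36
16/3 87/20 211/48
29/6 41/8 47/12

Derivation:
After step 1:
  16/3 4 13/3
  4 6 13/4
  6 9/2 4
After step 2:
  40/9 59/12 139/36
  16/3 87/20 211/48
  29/6 41/8 47/12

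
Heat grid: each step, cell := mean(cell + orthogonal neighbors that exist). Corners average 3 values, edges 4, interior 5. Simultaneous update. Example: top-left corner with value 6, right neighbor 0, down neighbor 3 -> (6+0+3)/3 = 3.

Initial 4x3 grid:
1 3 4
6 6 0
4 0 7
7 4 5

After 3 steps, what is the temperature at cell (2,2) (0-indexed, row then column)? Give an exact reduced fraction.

Answer: 27257/7200

Derivation:
Step 1: cell (2,2) = 3
Step 2: cell (2,2) = 1007/240
Step 3: cell (2,2) = 27257/7200
Full grid after step 3:
  94/27 25087/7200 1375/432
  14101/3600 20911/6000 26177/7200
  203/50 24941/6000 27257/7200
  539/120 7583/1800 9317/2160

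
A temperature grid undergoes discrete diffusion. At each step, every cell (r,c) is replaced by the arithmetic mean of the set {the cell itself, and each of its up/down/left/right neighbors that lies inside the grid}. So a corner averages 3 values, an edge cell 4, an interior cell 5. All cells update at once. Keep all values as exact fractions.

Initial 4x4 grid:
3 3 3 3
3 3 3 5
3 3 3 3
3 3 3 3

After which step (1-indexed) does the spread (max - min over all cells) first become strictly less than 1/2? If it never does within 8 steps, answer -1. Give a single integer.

Step 1: max=11/3, min=3, spread=2/3
Step 2: max=211/60, min=3, spread=31/60
Step 3: max=1831/540, min=3, spread=211/540
  -> spread < 1/2 first at step 3
Step 4: max=178843/54000, min=3, spread=16843/54000
Step 5: max=1596643/486000, min=13579/4500, spread=130111/486000
Step 6: max=47382367/14580000, min=817159/270000, spread=3255781/14580000
Step 7: max=1412553691/437400000, min=821107/270000, spread=82360351/437400000
Step 8: max=42117316891/13122000000, min=148306441/48600000, spread=2074577821/13122000000

Answer: 3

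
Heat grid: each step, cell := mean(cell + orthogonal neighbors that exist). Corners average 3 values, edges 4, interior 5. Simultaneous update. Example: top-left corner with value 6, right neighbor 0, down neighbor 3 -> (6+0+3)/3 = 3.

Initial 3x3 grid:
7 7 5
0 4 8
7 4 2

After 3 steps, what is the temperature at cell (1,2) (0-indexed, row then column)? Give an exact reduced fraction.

Answer: 72787/14400

Derivation:
Step 1: cell (1,2) = 19/4
Step 2: cell (1,2) = 1241/240
Step 3: cell (1,2) = 72787/14400
Full grid after step 3:
  10621/2160 75187/14400 5873/1080
  32831/7200 28819/6000 72787/14400
  9211/2160 63937/14400 631/135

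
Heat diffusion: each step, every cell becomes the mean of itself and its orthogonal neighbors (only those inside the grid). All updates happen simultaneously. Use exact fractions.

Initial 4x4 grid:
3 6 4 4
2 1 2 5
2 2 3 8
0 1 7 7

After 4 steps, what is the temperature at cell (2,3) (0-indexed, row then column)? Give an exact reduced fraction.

Answer: 102221/21600

Derivation:
Step 1: cell (2,3) = 23/4
Step 2: cell (2,3) = 667/120
Step 3: cell (2,3) = 17791/3600
Step 4: cell (2,3) = 102221/21600
Full grid after step 4:
  46381/16200 349541/108000 401353/108000 2705/648
  281021/108000 16709/5625 21451/5625 467833/108000
  80839/36000 87329/30000 70343/18000 102221/21600
  24473/10800 8677/3000 11149/2700 156931/32400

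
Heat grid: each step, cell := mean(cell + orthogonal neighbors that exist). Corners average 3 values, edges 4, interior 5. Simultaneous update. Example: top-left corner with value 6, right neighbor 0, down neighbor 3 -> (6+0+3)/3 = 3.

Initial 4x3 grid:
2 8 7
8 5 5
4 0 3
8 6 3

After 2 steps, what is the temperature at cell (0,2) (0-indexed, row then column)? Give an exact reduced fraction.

Answer: 103/18

Derivation:
Step 1: cell (0,2) = 20/3
Step 2: cell (0,2) = 103/18
Full grid after step 2:
  65/12 701/120 103/18
  419/80 481/100 1177/240
  387/80 104/25 307/80
  61/12 357/80 11/3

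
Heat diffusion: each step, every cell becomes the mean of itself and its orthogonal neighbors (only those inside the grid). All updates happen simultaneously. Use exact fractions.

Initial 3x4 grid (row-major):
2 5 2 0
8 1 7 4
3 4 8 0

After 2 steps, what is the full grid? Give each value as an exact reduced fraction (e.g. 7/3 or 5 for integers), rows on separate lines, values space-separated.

After step 1:
  5 5/2 7/2 2
  7/2 5 22/5 11/4
  5 4 19/4 4
After step 2:
  11/3 4 31/10 11/4
  37/8 97/25 102/25 263/80
  25/6 75/16 343/80 23/6

Answer: 11/3 4 31/10 11/4
37/8 97/25 102/25 263/80
25/6 75/16 343/80 23/6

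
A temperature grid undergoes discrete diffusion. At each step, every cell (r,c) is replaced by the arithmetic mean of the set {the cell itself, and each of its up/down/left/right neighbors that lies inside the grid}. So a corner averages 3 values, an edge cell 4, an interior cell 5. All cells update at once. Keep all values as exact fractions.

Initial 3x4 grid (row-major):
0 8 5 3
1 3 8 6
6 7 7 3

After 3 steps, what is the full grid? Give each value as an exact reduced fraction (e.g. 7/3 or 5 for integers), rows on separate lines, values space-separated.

Answer: 1399/360 659/150 9283/1800 2797/540
28897/7200 14633/3000 662/125 541/100
4937/1080 9133/1800 10133/1800 743/135

Derivation:
After step 1:
  3 4 6 14/3
  5/2 27/5 29/5 5
  14/3 23/4 25/4 16/3
After step 2:
  19/6 23/5 307/60 47/9
  467/120 469/100 569/100 26/5
  155/36 331/60 347/60 199/36
After step 3:
  1399/360 659/150 9283/1800 2797/540
  28897/7200 14633/3000 662/125 541/100
  4937/1080 9133/1800 10133/1800 743/135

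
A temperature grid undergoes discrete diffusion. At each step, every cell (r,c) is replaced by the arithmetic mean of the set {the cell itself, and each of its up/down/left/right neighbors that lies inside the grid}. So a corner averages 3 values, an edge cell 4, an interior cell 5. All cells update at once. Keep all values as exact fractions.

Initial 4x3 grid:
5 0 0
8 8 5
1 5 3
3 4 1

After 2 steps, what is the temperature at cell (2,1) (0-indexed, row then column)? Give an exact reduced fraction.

Answer: 102/25

Derivation:
Step 1: cell (2,1) = 21/5
Step 2: cell (2,1) = 102/25
Full grid after step 2:
  157/36 289/80 107/36
  1157/240 443/100 431/120
  997/240 102/25 431/120
  61/18 767/240 113/36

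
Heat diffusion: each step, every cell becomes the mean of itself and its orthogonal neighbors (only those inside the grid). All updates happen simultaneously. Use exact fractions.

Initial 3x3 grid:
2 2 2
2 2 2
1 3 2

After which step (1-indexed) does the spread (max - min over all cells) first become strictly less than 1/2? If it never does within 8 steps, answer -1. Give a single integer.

Step 1: max=7/3, min=7/4, spread=7/12
Step 2: max=32/15, min=23/12, spread=13/60
  -> spread < 1/2 first at step 2
Step 3: max=287/135, min=9373/4800, spread=7483/43200
Step 4: max=224221/108000, min=85343/43200, spread=21727/216000
Step 5: max=2011711/972000, min=11517319/5760000, spread=10906147/155520000
Step 6: max=239480059/116640000, min=311745287/155520000, spread=36295/746496
Step 7: max=3583715837/1749600000, min=18794637589/9331200000, spread=305773/8957952
Step 8: max=857416579381/419904000000, min=1129805694383/559872000000, spread=2575951/107495424

Answer: 2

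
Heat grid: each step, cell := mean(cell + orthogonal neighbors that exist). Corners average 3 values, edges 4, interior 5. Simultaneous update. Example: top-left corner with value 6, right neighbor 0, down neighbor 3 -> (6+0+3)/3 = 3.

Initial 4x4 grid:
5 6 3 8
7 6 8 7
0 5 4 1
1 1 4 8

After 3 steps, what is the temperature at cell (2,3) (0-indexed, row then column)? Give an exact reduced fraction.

Step 1: cell (2,3) = 5
Step 2: cell (2,3) = 74/15
Step 3: cell (2,3) = 17641/3600
Full grid after step 3:
  967/180 13039/2400 14063/2400 4187/720
  10829/2400 1281/250 10609/2000 6719/1200
  5099/1440 22861/6000 3463/750 17641/3600
  5647/2160 2317/720 14101/3600 2411/540

Answer: 17641/3600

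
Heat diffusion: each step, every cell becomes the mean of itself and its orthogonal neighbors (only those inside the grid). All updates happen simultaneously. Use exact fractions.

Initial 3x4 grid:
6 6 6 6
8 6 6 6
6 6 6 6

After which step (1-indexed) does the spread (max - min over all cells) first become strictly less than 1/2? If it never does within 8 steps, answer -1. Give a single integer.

Step 1: max=20/3, min=6, spread=2/3
Step 2: max=787/120, min=6, spread=67/120
Step 3: max=6917/1080, min=6, spread=437/1080
  -> spread < 1/2 first at step 3
Step 4: max=2749531/432000, min=3009/500, spread=29951/86400
Step 5: max=24543821/3888000, min=20408/3375, spread=206761/777600
Step 6: max=9787395571/1555200000, min=16365671/2700000, spread=14430763/62208000
Step 7: max=584979741689/93312000000, min=1313652727/216000000, spread=139854109/746496000
Step 8: max=35014791890251/5598720000000, min=118491228977/19440000000, spread=7114543559/44789760000

Answer: 3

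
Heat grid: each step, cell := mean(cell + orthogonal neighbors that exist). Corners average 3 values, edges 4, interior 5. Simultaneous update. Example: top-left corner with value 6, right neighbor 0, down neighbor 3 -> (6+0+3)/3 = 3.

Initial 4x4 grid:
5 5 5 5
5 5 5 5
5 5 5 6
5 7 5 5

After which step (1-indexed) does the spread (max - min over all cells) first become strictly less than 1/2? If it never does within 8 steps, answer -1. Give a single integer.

Answer: 3

Derivation:
Step 1: max=17/3, min=5, spread=2/3
Step 2: max=331/60, min=5, spread=31/60
Step 3: max=2911/540, min=5, spread=211/540
  -> spread < 1/2 first at step 3
Step 4: max=289189/54000, min=7553/1500, spread=17281/54000
Step 5: max=8612903/1620000, min=136501/27000, spread=422843/1620000
Step 6: max=257334241/48600000, min=171403/33750, spread=10513921/48600000
Step 7: max=7693954739/1458000000, min=24768787/4860000, spread=263318639/1458000000
Step 8: max=230161658591/43740000000, min=2069879461/405000000, spread=6614676803/43740000000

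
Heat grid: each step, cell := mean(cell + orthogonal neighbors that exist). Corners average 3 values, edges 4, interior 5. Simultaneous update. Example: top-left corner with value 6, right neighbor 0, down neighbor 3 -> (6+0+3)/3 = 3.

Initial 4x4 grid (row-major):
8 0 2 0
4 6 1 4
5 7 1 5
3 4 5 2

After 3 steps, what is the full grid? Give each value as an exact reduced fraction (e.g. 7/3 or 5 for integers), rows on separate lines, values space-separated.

Answer: 2927/720 341/96 1983/800 179/80
541/120 7501/2000 6097/2000 517/200
181/40 8301/2000 7057/2000 1901/600
1069/240 671/160 8849/2400 2531/720

Derivation:
After step 1:
  4 4 3/4 2
  23/4 18/5 14/5 5/2
  19/4 23/5 19/5 3
  4 19/4 3 4
After step 2:
  55/12 247/80 191/80 7/4
  181/40 83/20 269/100 103/40
  191/40 43/10 86/25 133/40
  9/2 327/80 311/80 10/3
After step 3:
  2927/720 341/96 1983/800 179/80
  541/120 7501/2000 6097/2000 517/200
  181/40 8301/2000 7057/2000 1901/600
  1069/240 671/160 8849/2400 2531/720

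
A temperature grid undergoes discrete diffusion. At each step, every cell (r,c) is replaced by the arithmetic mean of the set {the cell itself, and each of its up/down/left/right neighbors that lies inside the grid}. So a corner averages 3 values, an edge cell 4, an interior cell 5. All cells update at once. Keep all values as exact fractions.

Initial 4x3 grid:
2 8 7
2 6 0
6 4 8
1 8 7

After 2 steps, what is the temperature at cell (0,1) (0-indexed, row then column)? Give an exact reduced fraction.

Answer: 75/16

Derivation:
Step 1: cell (0,1) = 23/4
Step 2: cell (0,1) = 75/16
Full grid after step 2:
  55/12 75/16 16/3
  61/16 127/25 19/4
  373/80 117/25 361/60
  53/12 361/60 209/36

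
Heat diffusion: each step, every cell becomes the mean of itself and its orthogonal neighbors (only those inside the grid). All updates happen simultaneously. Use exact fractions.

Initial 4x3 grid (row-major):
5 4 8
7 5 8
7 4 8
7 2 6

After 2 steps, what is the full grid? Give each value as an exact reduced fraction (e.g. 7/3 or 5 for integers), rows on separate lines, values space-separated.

After step 1:
  16/3 11/2 20/3
  6 28/5 29/4
  25/4 26/5 13/2
  16/3 19/4 16/3
After step 2:
  101/18 231/40 233/36
  1391/240 591/100 1561/240
  1367/240 283/50 1457/240
  49/9 1237/240 199/36

Answer: 101/18 231/40 233/36
1391/240 591/100 1561/240
1367/240 283/50 1457/240
49/9 1237/240 199/36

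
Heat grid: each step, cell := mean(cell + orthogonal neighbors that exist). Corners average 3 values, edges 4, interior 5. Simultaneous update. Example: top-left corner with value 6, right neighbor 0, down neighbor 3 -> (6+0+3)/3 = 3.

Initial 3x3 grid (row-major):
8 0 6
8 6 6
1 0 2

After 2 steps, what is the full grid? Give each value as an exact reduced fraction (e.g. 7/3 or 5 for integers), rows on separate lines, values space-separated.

After step 1:
  16/3 5 4
  23/4 4 5
  3 9/4 8/3
After step 2:
  193/36 55/12 14/3
  217/48 22/5 47/12
  11/3 143/48 119/36

Answer: 193/36 55/12 14/3
217/48 22/5 47/12
11/3 143/48 119/36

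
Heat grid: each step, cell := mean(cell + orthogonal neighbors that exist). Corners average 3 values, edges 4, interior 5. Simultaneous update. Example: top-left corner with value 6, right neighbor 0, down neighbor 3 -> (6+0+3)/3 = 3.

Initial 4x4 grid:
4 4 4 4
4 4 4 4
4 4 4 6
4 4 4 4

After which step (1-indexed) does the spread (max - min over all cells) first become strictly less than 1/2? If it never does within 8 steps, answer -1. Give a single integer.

Step 1: max=14/3, min=4, spread=2/3
Step 2: max=271/60, min=4, spread=31/60
Step 3: max=2371/540, min=4, spread=211/540
  -> spread < 1/2 first at step 3
Step 4: max=232843/54000, min=4, spread=16843/54000
Step 5: max=2082643/486000, min=18079/4500, spread=130111/486000
Step 6: max=61962367/14580000, min=1087159/270000, spread=3255781/14580000
Step 7: max=1849953691/437400000, min=1091107/270000, spread=82360351/437400000
Step 8: max=55239316891/13122000000, min=196906441/48600000, spread=2074577821/13122000000

Answer: 3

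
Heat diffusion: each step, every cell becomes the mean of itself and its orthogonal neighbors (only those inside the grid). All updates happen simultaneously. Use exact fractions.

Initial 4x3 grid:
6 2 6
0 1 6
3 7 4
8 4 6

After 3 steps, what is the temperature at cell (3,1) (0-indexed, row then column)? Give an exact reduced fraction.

Step 1: cell (3,1) = 25/4
Step 2: cell (3,1) = 1183/240
Step 3: cell (3,1) = 14713/2880
Full grid after step 3:
  7027/2160 10271/2880 8827/2160
  491/144 4669/1200 605/144
  1027/240 5207/1200 3481/720
  3391/720 14713/2880 10873/2160

Answer: 14713/2880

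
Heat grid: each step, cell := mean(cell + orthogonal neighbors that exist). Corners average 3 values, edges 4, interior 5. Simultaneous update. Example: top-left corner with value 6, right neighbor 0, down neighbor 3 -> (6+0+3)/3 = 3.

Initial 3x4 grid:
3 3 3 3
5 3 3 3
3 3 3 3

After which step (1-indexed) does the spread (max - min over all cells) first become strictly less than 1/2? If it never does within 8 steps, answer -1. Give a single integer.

Step 1: max=11/3, min=3, spread=2/3
Step 2: max=427/120, min=3, spread=67/120
Step 3: max=3677/1080, min=3, spread=437/1080
  -> spread < 1/2 first at step 3
Step 4: max=1453531/432000, min=1509/500, spread=29951/86400
Step 5: max=12879821/3888000, min=10283/3375, spread=206761/777600
Step 6: max=5121795571/1555200000, min=8265671/2700000, spread=14430763/62208000
Step 7: max=305043741689/93312000000, min=665652727/216000000, spread=139854109/746496000
Step 8: max=18218631890251/5598720000000, min=60171228977/19440000000, spread=7114543559/44789760000

Answer: 3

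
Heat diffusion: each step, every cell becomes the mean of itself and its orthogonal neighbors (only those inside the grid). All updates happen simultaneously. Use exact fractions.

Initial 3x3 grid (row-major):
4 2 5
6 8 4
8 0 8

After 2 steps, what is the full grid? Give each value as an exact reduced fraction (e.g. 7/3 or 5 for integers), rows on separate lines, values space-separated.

Answer: 61/12 197/48 44/9
115/24 11/2 215/48
103/18 14/3 65/12

Derivation:
After step 1:
  4 19/4 11/3
  13/2 4 25/4
  14/3 6 4
After step 2:
  61/12 197/48 44/9
  115/24 11/2 215/48
  103/18 14/3 65/12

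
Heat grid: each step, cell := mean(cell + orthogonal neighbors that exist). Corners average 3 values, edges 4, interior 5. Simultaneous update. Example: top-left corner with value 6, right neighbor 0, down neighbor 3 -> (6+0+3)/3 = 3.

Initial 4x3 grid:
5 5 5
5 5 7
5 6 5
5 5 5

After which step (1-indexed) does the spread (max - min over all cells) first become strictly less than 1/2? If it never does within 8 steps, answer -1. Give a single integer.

Answer: 3

Derivation:
Step 1: max=23/4, min=5, spread=3/4
Step 2: max=1351/240, min=5, spread=151/240
Step 3: max=11761/2160, min=1847/360, spread=679/2160
  -> spread < 1/2 first at step 3
Step 4: max=1169341/216000, min=112061/21600, spread=48731/216000
Step 5: max=5211923/972000, min=13494883/2592000, spread=242147/1555200
Step 6: max=519188747/97200000, min=339054073/64800000, spread=848611/7776000
Step 7: max=37263168781/6998400000, min=48911980783/9331200000, spread=92669311/1119744000
Step 8: max=2230522014779/419904000000, min=2941477729997/559872000000, spread=781238953/13436928000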